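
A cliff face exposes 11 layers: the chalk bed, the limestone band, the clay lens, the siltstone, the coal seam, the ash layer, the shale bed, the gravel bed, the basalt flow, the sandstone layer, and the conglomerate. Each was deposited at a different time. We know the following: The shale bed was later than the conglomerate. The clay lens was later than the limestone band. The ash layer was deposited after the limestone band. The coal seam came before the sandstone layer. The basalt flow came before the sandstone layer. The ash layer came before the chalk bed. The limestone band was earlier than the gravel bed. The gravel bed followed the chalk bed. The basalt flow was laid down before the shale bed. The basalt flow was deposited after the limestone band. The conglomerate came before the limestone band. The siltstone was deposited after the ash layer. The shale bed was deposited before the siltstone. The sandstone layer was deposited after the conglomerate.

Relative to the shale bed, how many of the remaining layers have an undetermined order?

6

Forced before the shale bed: the basalt flow, the conglomerate, and the limestone band; forced after the shale bed: the siltstone.
That leaves the ash layer, the chalk bed, the clay lens, the coal seam, the gravel bed, and the sandstone layer with no forced order relative to the shale bed — 6.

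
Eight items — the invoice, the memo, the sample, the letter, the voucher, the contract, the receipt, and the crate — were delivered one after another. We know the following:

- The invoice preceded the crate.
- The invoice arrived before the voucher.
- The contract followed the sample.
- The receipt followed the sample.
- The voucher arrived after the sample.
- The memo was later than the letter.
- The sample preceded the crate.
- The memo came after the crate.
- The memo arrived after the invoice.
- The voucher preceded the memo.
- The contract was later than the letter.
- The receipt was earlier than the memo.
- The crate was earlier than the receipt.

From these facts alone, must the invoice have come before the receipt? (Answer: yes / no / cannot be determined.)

Chain the constraints: the invoice → the crate → the receipt. Each link is directly stated, so the invoice comes before the receipt.

yes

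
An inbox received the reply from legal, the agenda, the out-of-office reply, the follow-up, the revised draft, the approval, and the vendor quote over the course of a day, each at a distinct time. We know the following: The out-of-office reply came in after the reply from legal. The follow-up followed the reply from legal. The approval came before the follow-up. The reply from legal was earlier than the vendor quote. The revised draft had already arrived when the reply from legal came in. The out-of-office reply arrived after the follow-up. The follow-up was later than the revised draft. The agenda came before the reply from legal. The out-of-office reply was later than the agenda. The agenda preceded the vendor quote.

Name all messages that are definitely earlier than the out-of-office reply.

Directly stated before the out-of-office reply: the agenda, the follow-up, and the reply from legal.
The approval reaches the out-of-office reply via the approval → the follow-up → the out-of-office reply.
The revised draft reaches the out-of-office reply via the revised draft → the reply from legal → the out-of-office reply.

the agenda, the approval, the follow-up, the reply from legal, the revised draft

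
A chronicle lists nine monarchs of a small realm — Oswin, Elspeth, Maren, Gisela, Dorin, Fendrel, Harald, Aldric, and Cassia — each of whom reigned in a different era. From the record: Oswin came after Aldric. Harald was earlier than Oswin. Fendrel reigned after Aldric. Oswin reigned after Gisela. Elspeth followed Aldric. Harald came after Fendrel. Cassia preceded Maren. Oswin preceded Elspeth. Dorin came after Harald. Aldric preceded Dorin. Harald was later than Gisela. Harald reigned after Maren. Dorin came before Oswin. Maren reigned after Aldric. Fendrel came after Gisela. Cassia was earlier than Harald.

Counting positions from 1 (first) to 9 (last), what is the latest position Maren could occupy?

Maren must come before Dorin, Elspeth, Harald, and Oswin — 4 rulers forced after them.
Everything else can be placed before Maren in some valid order, so Maren can sit as late as position 9 − 4 = 5.

5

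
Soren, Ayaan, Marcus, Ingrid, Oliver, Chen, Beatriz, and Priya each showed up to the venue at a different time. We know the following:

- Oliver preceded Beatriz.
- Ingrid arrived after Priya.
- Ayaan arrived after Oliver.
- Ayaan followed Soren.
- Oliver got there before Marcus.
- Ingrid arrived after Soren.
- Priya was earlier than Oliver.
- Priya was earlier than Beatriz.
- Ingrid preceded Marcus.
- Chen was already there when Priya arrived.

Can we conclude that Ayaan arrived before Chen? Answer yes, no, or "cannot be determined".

Tracing the constraints gives Chen → Priya → Oliver → Ayaan, so Chen must come before Ayaan.
That means Ayaan cannot be before Chen.

no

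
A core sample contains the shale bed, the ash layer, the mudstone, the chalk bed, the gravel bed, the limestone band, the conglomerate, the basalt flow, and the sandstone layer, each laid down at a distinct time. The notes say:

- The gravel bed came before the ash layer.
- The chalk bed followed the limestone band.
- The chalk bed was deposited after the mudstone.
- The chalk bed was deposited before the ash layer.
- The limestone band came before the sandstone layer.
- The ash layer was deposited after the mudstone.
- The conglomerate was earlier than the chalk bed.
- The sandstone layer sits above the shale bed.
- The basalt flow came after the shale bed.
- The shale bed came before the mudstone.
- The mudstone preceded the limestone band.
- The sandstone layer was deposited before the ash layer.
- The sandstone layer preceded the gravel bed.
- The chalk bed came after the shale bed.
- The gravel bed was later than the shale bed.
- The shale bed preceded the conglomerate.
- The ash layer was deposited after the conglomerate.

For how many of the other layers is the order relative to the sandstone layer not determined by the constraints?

3

Forced before the sandstone layer: the limestone band, the mudstone, and the shale bed; forced after the sandstone layer: the ash layer and the gravel bed.
That leaves the basalt flow, the chalk bed, and the conglomerate with no forced order relative to the sandstone layer — 3.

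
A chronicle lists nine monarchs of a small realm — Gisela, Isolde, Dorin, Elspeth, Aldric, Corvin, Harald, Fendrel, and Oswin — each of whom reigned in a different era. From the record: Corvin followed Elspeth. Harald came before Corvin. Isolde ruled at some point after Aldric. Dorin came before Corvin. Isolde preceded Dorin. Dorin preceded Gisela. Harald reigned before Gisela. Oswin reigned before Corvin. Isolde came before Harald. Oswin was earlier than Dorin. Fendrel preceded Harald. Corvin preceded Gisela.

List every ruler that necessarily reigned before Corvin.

Directly stated before Corvin: Dorin, Elspeth, Harald, and Oswin.
Aldric reaches Corvin via Aldric → Isolde → Dorin → Corvin.
Fendrel reaches Corvin via Fendrel → Harald → Corvin.
Isolde reaches Corvin via Isolde → Dorin → Corvin.
No chain forces Gisela ahead of Corvin.

Aldric, Dorin, Elspeth, Fendrel, Harald, Isolde, Oswin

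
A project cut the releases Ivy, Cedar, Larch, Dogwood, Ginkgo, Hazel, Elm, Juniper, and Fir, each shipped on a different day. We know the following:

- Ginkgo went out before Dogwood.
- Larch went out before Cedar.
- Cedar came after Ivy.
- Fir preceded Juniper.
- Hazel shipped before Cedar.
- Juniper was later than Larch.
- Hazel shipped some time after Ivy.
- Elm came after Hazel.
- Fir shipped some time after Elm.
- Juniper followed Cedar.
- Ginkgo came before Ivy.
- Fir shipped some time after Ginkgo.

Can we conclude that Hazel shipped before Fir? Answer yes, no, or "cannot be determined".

yes

Chain the constraints: Hazel → Elm → Fir. Each link is directly stated, so Hazel comes before Fir.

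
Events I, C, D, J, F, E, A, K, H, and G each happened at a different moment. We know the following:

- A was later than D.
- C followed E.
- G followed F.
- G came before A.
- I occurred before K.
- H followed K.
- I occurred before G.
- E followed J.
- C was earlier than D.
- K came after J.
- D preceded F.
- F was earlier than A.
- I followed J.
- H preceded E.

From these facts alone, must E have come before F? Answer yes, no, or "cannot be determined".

yes

Chain the constraints: E → C → D → F. Each link is directly stated, so E comes before F.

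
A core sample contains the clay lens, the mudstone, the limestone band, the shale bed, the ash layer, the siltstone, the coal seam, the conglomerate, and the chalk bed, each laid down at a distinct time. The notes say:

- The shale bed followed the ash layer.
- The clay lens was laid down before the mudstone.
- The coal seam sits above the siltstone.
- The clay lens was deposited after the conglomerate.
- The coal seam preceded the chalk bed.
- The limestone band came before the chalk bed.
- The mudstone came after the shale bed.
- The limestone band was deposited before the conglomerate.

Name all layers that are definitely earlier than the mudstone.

Directly stated before the mudstone: the clay lens and the shale bed.
The ash layer reaches the mudstone via the ash layer → the shale bed → the mudstone.
The conglomerate reaches the mudstone via the conglomerate → the clay lens → the mudstone.
The limestone band reaches the mudstone via the limestone band → the conglomerate → the clay lens → the mudstone.
No chain forces the coal seam (or any of the others) ahead of the mudstone.

the ash layer, the clay lens, the conglomerate, the limestone band, the shale bed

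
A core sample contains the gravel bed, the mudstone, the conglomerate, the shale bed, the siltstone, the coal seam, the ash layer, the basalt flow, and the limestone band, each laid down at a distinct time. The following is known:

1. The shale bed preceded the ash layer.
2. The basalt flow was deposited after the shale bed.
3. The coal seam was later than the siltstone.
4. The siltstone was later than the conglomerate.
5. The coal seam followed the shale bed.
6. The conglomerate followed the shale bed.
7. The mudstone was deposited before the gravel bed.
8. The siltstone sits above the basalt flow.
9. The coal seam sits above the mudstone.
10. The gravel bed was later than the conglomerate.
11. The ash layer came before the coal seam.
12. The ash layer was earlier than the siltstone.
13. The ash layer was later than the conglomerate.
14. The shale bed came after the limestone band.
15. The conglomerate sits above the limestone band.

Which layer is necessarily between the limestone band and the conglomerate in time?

Tracing the constraints gives the limestone band → the shale bed → the conglomerate, so the shale bed sits after the limestone band and before the conglomerate.
No other layer is forced both after the limestone band and before the conglomerate.

the shale bed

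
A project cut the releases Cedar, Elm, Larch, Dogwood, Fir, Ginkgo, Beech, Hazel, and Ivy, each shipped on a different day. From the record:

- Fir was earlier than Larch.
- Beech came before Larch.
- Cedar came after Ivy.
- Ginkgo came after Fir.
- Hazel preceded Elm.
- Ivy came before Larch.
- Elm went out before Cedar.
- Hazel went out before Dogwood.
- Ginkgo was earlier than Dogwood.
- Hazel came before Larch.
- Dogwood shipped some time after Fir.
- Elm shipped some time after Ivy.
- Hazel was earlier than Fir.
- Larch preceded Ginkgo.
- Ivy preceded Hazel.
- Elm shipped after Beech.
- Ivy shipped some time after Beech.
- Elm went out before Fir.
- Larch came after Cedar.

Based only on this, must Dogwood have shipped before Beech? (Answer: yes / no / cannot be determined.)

no

Tracing the constraints gives Beech → Larch → Ginkgo → Dogwood, so Beech must come before Dogwood.
That means Dogwood cannot be before Beech.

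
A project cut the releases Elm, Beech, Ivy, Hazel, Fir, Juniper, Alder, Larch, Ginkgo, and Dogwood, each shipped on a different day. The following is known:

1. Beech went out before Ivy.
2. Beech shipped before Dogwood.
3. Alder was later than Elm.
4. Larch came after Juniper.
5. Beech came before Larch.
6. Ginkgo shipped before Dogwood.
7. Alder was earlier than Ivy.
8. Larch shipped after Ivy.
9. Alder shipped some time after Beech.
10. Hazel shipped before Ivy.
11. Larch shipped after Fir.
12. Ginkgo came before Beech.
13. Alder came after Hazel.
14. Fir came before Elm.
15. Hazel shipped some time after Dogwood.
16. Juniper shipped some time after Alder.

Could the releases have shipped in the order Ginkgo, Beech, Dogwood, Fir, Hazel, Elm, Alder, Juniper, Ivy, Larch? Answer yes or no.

yes

Check each stated constraint against the proposed order — e.g. Beech is ahead of Ivy; Beech is ahead of Larch. Every pair is in the required order; nothing is violated.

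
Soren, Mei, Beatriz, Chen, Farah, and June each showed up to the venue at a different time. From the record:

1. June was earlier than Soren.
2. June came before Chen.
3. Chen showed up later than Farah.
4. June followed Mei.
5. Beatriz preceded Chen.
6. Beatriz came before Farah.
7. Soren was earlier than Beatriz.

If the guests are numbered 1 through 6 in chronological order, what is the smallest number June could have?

Mei must come before June — 1 forced predecessor.
Nothing else is forced ahead of June, so their earliest slot is position 1 + 1 = 2.

2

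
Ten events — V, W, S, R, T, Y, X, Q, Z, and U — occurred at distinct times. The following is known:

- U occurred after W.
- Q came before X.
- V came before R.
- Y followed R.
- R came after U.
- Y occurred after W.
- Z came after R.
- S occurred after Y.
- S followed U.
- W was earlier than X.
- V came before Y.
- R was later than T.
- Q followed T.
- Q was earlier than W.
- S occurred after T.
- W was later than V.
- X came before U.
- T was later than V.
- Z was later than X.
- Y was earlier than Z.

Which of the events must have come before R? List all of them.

Directly stated before R: T, U, and V.
Q reaches R via Q → W → U → R.
W reaches R via W → U → R.
X reaches R via X → U → R.

Q, T, U, V, W, X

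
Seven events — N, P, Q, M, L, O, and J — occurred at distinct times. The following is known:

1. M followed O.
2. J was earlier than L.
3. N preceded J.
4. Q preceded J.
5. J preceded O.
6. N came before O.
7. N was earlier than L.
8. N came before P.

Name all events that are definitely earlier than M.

J, N, O, Q

Directly stated before M: O.
J reaches M via J → O → M.
N reaches M via N → O → M.
Q reaches M via Q → J → O → M.
No chain forces L (or any of the others) ahead of M.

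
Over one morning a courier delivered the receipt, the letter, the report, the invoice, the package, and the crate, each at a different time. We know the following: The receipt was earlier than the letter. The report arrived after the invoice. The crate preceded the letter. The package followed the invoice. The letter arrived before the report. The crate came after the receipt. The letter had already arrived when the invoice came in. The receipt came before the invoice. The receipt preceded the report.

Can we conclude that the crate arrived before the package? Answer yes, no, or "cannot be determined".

Chain the constraints: the crate → the letter → the invoice → the package. Each link is directly stated, so the crate comes before the package.

yes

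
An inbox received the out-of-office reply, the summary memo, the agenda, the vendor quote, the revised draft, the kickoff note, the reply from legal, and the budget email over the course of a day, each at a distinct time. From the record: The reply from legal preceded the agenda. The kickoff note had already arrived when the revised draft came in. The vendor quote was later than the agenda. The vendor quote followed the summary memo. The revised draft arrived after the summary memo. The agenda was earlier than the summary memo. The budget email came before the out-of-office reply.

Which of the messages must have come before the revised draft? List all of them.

Directly stated before the revised draft: the kickoff note and the summary memo.
The agenda reaches the revised draft via the agenda → the summary memo → the revised draft.
The reply from legal reaches the revised draft via the reply from legal → the agenda → the summary memo → the revised draft.
No chain forces the budget email (or any of the others) ahead of the revised draft.

the agenda, the kickoff note, the reply from legal, the summary memo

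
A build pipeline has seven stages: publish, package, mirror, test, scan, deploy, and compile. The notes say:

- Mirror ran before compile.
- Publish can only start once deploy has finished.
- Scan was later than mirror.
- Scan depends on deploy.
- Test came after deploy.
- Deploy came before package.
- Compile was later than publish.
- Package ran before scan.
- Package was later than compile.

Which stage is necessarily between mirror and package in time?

compile

Tracing the constraints gives mirror → compile → package, so compile sits after mirror and before package.
No other stage is forced both after mirror and before package.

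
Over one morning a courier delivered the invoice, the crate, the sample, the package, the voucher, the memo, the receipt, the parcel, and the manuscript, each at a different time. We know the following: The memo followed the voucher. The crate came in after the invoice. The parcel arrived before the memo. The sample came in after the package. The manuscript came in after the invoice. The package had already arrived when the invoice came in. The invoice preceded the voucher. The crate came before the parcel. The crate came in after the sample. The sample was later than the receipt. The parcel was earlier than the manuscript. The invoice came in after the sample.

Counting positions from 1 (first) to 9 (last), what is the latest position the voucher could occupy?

8

The voucher must come before the memo — 1 item forced after it.
Everything else can be placed before the voucher in some valid order, so the voucher can sit as late as position 9 − 1 = 8.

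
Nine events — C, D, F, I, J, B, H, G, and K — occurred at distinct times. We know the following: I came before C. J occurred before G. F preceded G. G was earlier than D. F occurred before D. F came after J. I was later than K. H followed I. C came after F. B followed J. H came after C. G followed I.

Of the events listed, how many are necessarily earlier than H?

Directly stated before H: C and I.
F reaches H via F → C → H.
J reaches H via J → F → C → H.
K reaches H via K → I → H.
No chain forces D (or any of the others) ahead of H.
That's C, F, I, J, and K — 5 in all.

5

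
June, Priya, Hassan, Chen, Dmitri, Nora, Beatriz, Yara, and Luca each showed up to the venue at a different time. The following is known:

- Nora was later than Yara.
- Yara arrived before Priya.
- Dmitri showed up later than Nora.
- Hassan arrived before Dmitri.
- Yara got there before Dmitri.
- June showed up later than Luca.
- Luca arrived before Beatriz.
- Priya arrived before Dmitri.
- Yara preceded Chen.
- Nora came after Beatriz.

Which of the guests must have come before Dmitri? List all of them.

Directly stated before Dmitri: Hassan, Nora, Priya, and Yara.
Beatriz reaches Dmitri via Beatriz → Nora → Dmitri.
Luca reaches Dmitri via Luca → Beatriz → Nora → Dmitri.

Beatriz, Hassan, Luca, Nora, Priya, Yara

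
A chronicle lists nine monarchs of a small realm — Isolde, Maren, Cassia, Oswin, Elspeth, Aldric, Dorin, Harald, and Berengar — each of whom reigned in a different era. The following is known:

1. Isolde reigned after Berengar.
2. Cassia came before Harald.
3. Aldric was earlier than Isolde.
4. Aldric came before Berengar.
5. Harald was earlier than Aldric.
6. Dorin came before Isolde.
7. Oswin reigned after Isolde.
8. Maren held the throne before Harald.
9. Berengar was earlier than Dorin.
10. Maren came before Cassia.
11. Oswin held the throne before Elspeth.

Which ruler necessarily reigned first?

Maren

Maren has a chain of constraints placing them before every other ruler, so Maren must be first.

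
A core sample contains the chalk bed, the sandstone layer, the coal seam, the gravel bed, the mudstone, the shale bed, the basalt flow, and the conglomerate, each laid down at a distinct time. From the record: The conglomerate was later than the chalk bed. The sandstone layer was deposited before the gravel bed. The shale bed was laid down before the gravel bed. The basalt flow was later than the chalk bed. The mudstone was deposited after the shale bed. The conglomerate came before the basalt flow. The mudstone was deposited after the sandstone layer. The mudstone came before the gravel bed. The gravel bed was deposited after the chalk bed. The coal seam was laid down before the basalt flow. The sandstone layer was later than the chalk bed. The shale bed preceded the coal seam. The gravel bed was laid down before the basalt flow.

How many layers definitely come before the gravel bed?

4

Directly stated before the gravel bed: the chalk bed, the mudstone, the sandstone layer, and the shale bed.
No chain forces the coal seam (or any of the others) ahead of the gravel bed.
That's the chalk bed, the mudstone, the sandstone layer, and the shale bed — 4 in all.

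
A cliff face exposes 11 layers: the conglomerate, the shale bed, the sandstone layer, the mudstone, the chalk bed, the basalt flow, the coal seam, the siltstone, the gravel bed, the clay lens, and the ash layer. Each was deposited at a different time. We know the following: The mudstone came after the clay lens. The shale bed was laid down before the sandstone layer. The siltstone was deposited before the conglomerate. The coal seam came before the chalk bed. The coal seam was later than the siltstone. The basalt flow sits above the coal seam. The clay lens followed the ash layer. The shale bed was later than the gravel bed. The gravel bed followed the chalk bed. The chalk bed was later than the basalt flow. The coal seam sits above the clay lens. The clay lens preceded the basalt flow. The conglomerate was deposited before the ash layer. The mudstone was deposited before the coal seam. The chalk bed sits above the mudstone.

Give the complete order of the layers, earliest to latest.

The constraints fix every adjacent pair, so only one ordering works:
the siltstone → the conglomerate → the ash layer → the clay lens → the mudstone → the coal seam → the basalt flow → the chalk bed → the gravel bed → the shale bed → the sandstone layer.

the siltstone, the conglomerate, the ash layer, the clay lens, the mudstone, the coal seam, the basalt flow, the chalk bed, the gravel bed, the shale bed, the sandstone layer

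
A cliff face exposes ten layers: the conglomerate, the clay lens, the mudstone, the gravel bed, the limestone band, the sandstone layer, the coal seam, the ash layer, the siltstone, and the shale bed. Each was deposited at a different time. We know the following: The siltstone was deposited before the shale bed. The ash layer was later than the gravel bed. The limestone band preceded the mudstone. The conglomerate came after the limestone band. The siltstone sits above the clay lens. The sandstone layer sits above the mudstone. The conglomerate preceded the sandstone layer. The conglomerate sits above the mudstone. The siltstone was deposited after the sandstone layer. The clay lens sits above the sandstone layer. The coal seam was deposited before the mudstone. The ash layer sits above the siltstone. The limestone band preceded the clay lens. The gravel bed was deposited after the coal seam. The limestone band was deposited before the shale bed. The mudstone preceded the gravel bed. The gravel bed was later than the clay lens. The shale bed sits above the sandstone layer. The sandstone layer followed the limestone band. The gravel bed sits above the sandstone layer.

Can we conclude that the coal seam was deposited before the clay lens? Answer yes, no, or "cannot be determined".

Chain the constraints: the coal seam → the mudstone → the sandstone layer → the clay lens. Each link is directly stated, so the coal seam comes before the clay lens.

yes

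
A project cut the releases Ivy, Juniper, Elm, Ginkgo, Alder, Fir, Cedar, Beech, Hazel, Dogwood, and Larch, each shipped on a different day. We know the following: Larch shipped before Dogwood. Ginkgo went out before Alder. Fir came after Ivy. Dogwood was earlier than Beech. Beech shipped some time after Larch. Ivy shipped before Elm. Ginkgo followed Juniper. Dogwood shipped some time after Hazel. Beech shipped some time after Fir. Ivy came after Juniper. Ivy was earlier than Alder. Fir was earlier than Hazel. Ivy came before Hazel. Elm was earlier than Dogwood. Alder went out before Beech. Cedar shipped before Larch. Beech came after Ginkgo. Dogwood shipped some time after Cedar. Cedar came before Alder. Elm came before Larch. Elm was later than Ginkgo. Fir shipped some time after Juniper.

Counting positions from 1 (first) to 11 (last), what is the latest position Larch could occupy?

9

Larch must come before Beech and Dogwood — 2 releases forced after it.
Everything else can be placed before Larch in some valid order, so Larch can sit as late as position 11 − 2 = 9.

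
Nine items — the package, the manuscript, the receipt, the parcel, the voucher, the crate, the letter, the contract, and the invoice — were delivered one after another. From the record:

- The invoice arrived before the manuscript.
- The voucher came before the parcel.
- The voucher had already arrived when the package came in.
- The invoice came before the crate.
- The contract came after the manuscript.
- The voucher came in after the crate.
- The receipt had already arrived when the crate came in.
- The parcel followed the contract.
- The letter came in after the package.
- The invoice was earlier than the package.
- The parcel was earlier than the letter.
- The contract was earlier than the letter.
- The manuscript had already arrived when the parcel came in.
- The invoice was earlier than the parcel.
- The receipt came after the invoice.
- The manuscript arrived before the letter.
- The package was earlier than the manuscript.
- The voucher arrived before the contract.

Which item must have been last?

the letter

Every other item has a chain of constraints placing it before the letter, so the letter is last.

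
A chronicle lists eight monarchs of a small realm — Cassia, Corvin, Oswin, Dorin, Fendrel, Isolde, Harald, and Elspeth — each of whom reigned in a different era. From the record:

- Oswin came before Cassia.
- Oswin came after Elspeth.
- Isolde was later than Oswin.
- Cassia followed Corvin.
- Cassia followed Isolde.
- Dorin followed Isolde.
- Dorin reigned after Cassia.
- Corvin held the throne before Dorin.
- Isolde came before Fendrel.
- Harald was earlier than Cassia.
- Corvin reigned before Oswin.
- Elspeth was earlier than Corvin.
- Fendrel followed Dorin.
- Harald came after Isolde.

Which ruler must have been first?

Elspeth

Elspeth has a chain of constraints placing them before every other ruler, so Elspeth must be first.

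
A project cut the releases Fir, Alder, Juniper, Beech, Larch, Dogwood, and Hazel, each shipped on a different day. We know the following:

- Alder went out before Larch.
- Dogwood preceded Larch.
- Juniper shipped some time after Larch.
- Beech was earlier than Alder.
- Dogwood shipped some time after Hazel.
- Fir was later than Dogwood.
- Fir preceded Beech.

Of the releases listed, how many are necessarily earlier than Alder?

4

Directly stated before Alder: Beech.
Dogwood reaches Alder via Dogwood → Fir → Beech → Alder.
Fir reaches Alder via Fir → Beech → Alder.
Hazel reaches Alder via Hazel → Dogwood → Fir → Beech → Alder.
That's Beech, Dogwood, Fir, and Hazel — 4 in all.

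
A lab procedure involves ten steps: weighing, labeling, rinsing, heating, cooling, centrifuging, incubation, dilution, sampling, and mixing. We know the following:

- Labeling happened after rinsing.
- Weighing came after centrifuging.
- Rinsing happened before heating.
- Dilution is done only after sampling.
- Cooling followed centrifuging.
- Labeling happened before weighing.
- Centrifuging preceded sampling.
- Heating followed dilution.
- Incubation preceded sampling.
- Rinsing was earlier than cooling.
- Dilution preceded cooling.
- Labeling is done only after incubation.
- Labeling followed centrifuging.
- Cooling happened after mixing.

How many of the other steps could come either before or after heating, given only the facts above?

Forced before heating: centrifuging, dilution, incubation, rinsing, and sampling.
That leaves cooling, labeling, mixing, and weighing with no forced order relative to heating — 4.

4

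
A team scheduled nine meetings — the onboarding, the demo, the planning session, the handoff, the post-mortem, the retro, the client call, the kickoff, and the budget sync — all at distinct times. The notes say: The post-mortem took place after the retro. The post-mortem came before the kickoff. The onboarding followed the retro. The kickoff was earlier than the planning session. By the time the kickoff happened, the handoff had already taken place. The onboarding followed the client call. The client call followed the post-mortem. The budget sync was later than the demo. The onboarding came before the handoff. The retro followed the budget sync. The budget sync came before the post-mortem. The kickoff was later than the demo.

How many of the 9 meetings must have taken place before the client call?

4

Directly stated before the client call: the post-mortem.
The budget sync reaches the client call via the budget sync → the post-mortem → the client call.
The demo reaches the client call via the demo → the budget sync → the post-mortem → the client call.
The retro reaches the client call via the retro → the post-mortem → the client call.
That's the budget sync, the demo, the post-mortem, and the retro — 4 in all.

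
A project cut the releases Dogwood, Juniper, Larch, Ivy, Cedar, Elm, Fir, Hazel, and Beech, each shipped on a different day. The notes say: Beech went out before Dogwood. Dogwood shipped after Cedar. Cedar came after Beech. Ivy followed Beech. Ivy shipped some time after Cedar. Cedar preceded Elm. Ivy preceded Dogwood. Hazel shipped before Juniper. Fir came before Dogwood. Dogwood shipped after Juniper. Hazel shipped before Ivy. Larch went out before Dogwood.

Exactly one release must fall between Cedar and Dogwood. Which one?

Ivy

Tracing the constraints gives Cedar → Ivy → Dogwood, so Ivy sits after Cedar and before Dogwood.
No other release is forced both after Cedar and before Dogwood.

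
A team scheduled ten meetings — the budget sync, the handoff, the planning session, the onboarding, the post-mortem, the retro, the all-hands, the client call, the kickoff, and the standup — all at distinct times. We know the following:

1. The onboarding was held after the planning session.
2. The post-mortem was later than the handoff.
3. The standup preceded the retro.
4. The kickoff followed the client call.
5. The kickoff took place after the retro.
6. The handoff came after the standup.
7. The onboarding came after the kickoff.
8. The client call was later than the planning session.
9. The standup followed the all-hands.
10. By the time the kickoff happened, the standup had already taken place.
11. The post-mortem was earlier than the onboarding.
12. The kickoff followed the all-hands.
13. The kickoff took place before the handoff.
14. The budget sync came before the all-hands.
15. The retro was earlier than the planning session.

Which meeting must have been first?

The budget sync has a chain of constraints placing it before every other meeting, so the budget sync must be first.

the budget sync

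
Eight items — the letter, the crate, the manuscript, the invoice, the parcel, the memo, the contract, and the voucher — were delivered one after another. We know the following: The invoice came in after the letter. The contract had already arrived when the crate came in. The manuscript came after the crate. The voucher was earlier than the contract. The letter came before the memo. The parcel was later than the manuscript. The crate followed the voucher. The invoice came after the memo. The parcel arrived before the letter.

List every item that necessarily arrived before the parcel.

the contract, the crate, the manuscript, the voucher

Directly stated before the parcel: the manuscript.
The contract reaches the parcel via the contract → the crate → the manuscript → the parcel.
The crate reaches the parcel via the crate → the manuscript → the parcel.
The voucher reaches the parcel via the voucher → the crate → the manuscript → the parcel.
No chain forces the letter (or any of the others) ahead of the parcel.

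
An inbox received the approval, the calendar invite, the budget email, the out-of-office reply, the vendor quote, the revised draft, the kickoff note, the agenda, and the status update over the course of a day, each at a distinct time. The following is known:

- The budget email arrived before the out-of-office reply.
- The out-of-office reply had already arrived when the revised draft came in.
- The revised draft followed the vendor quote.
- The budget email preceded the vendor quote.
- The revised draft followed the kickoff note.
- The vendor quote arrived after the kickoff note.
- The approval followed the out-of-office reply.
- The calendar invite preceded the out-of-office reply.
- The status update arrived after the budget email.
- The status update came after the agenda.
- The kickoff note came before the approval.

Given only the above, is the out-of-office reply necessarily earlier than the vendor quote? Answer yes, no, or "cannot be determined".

cannot be determined

No chain of stated constraints runs from the out-of-office reply to the vendor quote, and none runs from the vendor quote to the out-of-office reply either.
So the relative order of the out-of-office reply and the vendor quote is not fixed by the given facts.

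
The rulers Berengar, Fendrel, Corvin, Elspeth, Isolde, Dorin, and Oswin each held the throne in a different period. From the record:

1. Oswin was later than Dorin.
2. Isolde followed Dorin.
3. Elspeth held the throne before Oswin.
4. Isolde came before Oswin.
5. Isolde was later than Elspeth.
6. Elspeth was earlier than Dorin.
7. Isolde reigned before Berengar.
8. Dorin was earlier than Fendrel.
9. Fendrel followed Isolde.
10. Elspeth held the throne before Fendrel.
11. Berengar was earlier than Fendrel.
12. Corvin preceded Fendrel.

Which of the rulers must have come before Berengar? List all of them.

Directly stated before Berengar: Isolde.
Dorin reaches Berengar via Dorin → Isolde → Berengar.
Elspeth reaches Berengar via Elspeth → Isolde → Berengar.
No chain forces Oswin (or any of the others) ahead of Berengar.

Dorin, Elspeth, Isolde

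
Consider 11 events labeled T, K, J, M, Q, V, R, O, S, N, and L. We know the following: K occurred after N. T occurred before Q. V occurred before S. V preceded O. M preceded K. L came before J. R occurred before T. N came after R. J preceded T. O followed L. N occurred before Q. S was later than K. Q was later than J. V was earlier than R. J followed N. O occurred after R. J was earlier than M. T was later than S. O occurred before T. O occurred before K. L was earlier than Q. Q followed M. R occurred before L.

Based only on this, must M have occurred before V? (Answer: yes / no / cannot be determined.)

no

Tracing the constraints gives V → R → N → J → M, so V must come before M.
That means M cannot be before V.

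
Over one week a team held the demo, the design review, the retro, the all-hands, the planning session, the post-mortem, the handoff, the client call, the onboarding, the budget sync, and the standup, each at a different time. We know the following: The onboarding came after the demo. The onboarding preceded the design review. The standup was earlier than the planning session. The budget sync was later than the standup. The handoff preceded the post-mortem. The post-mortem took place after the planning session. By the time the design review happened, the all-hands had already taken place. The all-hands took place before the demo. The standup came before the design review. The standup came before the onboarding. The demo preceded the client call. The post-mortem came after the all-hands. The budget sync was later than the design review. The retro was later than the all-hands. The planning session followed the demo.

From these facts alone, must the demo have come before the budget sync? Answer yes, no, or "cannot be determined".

yes

Chain the constraints: the demo → the onboarding → the design review → the budget sync. Each link is directly stated, so the demo comes before the budget sync.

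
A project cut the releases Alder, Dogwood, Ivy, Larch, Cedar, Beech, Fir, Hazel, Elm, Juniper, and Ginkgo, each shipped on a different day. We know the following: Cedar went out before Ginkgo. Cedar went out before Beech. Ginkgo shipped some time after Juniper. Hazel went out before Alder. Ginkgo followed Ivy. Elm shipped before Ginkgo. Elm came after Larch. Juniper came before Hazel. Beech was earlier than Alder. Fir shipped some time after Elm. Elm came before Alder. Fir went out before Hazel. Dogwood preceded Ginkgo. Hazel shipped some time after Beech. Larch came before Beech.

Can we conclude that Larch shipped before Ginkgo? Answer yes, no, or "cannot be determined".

Chain the constraints: Larch → Elm → Ginkgo. Each link is directly stated, so Larch comes before Ginkgo.

yes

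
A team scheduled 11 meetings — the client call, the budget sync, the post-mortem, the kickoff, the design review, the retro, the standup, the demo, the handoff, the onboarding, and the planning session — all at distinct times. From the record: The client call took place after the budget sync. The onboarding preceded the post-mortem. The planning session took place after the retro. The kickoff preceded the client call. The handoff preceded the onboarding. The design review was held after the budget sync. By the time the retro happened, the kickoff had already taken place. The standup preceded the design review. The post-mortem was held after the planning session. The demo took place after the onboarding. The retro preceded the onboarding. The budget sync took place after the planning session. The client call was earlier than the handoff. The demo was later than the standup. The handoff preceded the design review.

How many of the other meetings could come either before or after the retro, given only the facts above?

Forced before the retro: the kickoff; forced after the retro: the budget sync, the client call, the demo, the design review, the handoff, the onboarding, the planning session, and the post-mortem.
That leaves the standup with no forced order relative to the retro — 1.

1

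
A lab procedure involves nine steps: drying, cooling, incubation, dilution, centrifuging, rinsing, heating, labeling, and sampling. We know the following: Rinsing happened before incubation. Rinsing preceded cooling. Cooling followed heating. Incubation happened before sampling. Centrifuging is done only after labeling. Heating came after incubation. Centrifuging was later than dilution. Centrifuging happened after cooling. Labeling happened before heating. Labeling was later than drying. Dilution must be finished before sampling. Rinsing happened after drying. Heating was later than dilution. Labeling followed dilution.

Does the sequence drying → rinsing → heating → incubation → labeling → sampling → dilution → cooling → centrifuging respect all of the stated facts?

no

The constraints require dilution before heating, but in the proposed sequence heating appears ahead of dilution. That one violation is enough.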